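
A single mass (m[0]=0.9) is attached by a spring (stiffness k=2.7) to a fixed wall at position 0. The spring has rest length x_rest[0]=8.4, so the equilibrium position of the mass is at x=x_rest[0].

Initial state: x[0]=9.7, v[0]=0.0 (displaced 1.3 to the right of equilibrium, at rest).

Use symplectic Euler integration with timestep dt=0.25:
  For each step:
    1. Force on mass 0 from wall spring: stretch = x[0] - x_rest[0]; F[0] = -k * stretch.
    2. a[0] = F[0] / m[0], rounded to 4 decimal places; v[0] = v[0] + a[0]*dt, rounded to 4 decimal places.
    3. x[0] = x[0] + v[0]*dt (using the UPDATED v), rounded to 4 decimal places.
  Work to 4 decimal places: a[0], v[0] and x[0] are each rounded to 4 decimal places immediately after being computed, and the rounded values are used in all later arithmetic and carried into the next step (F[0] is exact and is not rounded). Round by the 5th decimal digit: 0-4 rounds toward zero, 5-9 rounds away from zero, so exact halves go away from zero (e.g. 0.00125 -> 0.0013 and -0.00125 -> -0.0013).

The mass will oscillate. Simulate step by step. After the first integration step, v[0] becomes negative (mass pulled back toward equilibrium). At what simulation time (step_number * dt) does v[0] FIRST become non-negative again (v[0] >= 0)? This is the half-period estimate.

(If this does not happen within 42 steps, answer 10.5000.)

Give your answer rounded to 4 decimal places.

Step 0: x=[9.7000] v=[0.0000]
Step 1: x=[9.4563] v=[-0.9750]
Step 2: x=[9.0145] v=[-1.7672]
Step 3: x=[8.4575] v=[-2.2281]
Step 4: x=[7.8897] v=[-2.2712]
Step 5: x=[7.4176] v=[-1.8885]
Step 6: x=[7.1297] v=[-1.1517]
Step 7: x=[7.0800] v=[-0.1990]
Step 8: x=[7.2778] v=[0.7910]
First v>=0 after going negative at step 8, time=2.0000

Answer: 2.0000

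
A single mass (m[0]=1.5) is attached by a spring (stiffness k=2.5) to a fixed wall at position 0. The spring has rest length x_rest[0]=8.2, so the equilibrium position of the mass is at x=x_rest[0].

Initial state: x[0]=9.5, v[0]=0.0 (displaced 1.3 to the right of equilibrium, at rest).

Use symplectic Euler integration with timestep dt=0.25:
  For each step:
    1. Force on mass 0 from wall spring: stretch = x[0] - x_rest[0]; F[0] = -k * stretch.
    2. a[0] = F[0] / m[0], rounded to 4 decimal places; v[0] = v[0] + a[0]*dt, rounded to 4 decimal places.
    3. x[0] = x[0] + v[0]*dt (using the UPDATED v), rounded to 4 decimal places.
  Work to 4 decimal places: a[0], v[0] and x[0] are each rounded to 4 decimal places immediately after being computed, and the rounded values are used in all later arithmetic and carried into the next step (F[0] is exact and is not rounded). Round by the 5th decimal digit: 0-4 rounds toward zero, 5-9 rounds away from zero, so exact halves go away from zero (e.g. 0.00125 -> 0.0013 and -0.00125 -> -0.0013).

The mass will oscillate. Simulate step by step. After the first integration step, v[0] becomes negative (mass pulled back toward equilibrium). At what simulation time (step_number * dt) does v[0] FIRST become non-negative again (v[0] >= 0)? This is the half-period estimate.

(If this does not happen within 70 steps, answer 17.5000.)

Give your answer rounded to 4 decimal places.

Answer: 2.5000

Derivation:
Step 0: x=[9.5000] v=[0.0000]
Step 1: x=[9.3646] v=[-0.5417]
Step 2: x=[9.1079] v=[-1.0270]
Step 3: x=[8.7566] v=[-1.4053]
Step 4: x=[8.3473] v=[-1.6372]
Step 5: x=[7.9227] v=[-1.6986]
Step 6: x=[7.5269] v=[-1.5831]
Step 7: x=[7.2012] v=[-1.3027]
Step 8: x=[6.9796] v=[-0.8865]
Step 9: x=[6.8851] v=[-0.3780]
Step 10: x=[6.9276] v=[0.1699]
First v>=0 after going negative at step 10, time=2.5000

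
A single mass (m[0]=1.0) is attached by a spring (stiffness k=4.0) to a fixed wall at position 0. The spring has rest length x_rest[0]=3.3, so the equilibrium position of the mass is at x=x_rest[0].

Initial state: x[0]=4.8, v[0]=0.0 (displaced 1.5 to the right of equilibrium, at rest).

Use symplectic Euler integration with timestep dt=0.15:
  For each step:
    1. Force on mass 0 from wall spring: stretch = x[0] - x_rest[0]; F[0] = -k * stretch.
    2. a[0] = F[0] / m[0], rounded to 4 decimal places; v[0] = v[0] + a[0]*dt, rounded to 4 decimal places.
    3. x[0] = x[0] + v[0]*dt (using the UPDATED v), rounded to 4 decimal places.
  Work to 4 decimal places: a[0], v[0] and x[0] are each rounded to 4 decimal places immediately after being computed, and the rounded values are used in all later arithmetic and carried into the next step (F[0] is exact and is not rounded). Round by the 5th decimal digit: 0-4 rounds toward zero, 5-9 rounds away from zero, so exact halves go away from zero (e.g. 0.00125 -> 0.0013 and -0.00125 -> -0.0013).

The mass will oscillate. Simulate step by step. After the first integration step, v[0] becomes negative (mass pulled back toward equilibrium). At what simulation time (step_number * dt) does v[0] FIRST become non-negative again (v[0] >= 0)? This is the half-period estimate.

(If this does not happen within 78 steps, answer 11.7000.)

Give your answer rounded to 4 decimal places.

Step 0: x=[4.8000] v=[0.0000]
Step 1: x=[4.6650] v=[-0.9000]
Step 2: x=[4.4072] v=[-1.7190]
Step 3: x=[4.0497] v=[-2.3833]
Step 4: x=[3.6247] v=[-2.8331]
Step 5: x=[3.1705] v=[-3.0279]
Step 6: x=[2.7280] v=[-2.9502]
Step 7: x=[2.3370] v=[-2.6070]
Step 8: x=[2.0326] v=[-2.0292]
Step 9: x=[1.8423] v=[-1.2688]
Step 10: x=[1.7832] v=[-0.3942]
Step 11: x=[1.8606] v=[0.5159]
First v>=0 after going negative at step 11, time=1.6500

Answer: 1.6500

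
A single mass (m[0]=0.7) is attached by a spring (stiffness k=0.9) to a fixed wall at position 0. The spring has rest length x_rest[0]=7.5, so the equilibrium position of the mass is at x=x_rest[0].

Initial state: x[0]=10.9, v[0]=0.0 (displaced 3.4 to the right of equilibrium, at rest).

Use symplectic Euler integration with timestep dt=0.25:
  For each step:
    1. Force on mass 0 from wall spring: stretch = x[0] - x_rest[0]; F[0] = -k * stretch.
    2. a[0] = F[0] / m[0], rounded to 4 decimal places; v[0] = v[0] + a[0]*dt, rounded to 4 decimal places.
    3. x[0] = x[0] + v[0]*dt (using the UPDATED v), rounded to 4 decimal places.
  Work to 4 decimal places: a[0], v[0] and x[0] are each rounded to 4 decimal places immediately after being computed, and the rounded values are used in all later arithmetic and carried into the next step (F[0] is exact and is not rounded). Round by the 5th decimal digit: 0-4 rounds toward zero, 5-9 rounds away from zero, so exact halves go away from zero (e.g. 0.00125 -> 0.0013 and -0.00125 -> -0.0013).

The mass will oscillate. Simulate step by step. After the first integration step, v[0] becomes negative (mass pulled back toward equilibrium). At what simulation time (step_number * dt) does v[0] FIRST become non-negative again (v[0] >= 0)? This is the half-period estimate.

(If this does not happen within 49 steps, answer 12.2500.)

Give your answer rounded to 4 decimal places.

Step 0: x=[10.9000] v=[0.0000]
Step 1: x=[10.6268] v=[-1.0929]
Step 2: x=[10.1023] v=[-2.0980]
Step 3: x=[9.3687] v=[-2.9345]
Step 4: x=[8.4849] v=[-3.5352]
Step 5: x=[7.5220] v=[-3.8518]
Step 6: x=[6.5573] v=[-3.8589]
Step 7: x=[5.6683] v=[-3.5559]
Step 8: x=[4.9265] v=[-2.9672]
Step 9: x=[4.3915] v=[-2.1400]
Step 10: x=[4.1063] v=[-1.1409]
Step 11: x=[4.0938] v=[-0.0501]
Step 12: x=[4.3550] v=[1.0448]
First v>=0 after going negative at step 12, time=3.0000

Answer: 3.0000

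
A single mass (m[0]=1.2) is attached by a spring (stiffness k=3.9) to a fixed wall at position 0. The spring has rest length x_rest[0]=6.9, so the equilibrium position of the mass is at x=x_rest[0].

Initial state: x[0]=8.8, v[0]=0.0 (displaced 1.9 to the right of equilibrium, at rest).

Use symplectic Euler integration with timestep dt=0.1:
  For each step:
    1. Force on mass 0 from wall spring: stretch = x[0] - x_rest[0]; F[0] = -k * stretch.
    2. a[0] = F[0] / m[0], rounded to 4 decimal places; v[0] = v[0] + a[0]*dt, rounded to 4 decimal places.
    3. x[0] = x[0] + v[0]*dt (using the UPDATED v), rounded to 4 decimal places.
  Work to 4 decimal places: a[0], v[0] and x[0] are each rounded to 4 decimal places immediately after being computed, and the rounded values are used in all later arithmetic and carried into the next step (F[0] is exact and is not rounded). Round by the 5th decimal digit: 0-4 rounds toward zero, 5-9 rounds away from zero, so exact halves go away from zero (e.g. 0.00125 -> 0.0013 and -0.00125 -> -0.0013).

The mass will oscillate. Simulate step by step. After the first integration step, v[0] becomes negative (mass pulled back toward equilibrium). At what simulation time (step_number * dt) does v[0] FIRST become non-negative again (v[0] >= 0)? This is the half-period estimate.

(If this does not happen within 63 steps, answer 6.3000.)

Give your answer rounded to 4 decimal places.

Step 0: x=[8.8000] v=[0.0000]
Step 1: x=[8.7383] v=[-0.6175]
Step 2: x=[8.6168] v=[-1.2150]
Step 3: x=[8.4395] v=[-1.7730]
Step 4: x=[8.2122] v=[-2.2733]
Step 5: x=[7.9422] v=[-2.6998]
Step 6: x=[7.6384] v=[-3.0385]
Step 7: x=[7.3106] v=[-3.2785]
Step 8: x=[6.9694] v=[-3.4120]
Step 9: x=[6.6259] v=[-3.4346]
Step 10: x=[6.2914] v=[-3.3455]
Step 11: x=[5.9766] v=[-3.1477]
Step 12: x=[5.6918] v=[-2.8476]
Step 13: x=[5.4463] v=[-2.4549]
Step 14: x=[5.2481] v=[-1.9825]
Step 15: x=[5.1035] v=[-1.4456]
Step 16: x=[5.0173] v=[-0.8617]
Step 17: x=[4.9923] v=[-0.2498]
Step 18: x=[5.0293] v=[0.3702]
First v>=0 after going negative at step 18, time=1.8000

Answer: 1.8000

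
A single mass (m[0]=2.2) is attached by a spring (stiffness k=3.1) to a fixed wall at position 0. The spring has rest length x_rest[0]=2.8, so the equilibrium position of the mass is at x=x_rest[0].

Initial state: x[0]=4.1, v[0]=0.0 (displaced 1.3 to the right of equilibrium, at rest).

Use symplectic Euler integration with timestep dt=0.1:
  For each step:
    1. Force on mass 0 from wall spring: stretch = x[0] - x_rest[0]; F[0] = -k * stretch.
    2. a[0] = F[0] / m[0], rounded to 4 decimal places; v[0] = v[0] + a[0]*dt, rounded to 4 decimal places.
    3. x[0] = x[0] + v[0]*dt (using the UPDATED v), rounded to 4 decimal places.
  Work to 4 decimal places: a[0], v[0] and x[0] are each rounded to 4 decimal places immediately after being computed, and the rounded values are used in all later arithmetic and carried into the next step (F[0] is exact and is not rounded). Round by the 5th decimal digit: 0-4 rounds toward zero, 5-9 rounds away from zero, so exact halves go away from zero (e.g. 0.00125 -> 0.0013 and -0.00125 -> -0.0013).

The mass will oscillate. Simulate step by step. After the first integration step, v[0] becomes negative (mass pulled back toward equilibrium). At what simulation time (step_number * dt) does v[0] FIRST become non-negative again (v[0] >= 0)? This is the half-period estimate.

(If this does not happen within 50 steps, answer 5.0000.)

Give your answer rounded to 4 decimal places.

Step 0: x=[4.1000] v=[0.0000]
Step 1: x=[4.0817] v=[-0.1832]
Step 2: x=[4.0453] v=[-0.3638]
Step 3: x=[3.9914] v=[-0.5393]
Step 4: x=[3.9207] v=[-0.7072]
Step 5: x=[3.8342] v=[-0.8651]
Step 6: x=[3.7331] v=[-1.0108]
Step 7: x=[3.6189] v=[-1.1423]
Step 8: x=[3.4931] v=[-1.2577]
Step 9: x=[3.3576] v=[-1.3554]
Step 10: x=[3.2142] v=[-1.4340]
Step 11: x=[3.0650] v=[-1.4924]
Step 12: x=[2.9120] v=[-1.5297]
Step 13: x=[2.7575] v=[-1.5455]
Step 14: x=[2.6036] v=[-1.5395]
Step 15: x=[2.4524] v=[-1.5118]
Step 16: x=[2.3061] v=[-1.4628]
Step 17: x=[2.1668] v=[-1.3932]
Step 18: x=[2.0364] v=[-1.3040]
Step 19: x=[1.9168] v=[-1.1964]
Step 20: x=[1.8096] v=[-1.0720]
Step 21: x=[1.7164] v=[-0.9324]
Step 22: x=[1.6384] v=[-0.7797]
Step 23: x=[1.5768] v=[-0.6160]
Step 24: x=[1.5324] v=[-0.4436]
Step 25: x=[1.5059] v=[-0.2650]
Step 26: x=[1.4976] v=[-0.0827]
Step 27: x=[1.5077] v=[0.1008]
First v>=0 after going negative at step 27, time=2.7000

Answer: 2.7000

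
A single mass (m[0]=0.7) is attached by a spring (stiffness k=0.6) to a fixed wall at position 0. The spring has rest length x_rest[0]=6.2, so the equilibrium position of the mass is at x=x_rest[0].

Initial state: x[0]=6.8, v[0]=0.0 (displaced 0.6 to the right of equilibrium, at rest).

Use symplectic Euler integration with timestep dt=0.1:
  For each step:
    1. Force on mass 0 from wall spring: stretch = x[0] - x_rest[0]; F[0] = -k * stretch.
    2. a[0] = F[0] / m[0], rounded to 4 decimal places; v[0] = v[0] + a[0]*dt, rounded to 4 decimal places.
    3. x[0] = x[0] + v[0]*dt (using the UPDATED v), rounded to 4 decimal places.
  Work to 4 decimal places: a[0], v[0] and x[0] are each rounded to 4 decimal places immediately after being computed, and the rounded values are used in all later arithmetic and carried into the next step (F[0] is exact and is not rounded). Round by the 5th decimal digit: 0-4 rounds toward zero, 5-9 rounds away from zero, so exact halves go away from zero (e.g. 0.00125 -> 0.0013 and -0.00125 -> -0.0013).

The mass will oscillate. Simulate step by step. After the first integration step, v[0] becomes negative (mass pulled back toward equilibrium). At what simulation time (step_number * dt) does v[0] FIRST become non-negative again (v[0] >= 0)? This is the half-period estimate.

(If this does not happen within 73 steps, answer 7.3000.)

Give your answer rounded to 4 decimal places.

Step 0: x=[6.8000] v=[0.0000]
Step 1: x=[6.7949] v=[-0.0514]
Step 2: x=[6.7847] v=[-0.1024]
Step 3: x=[6.7695] v=[-0.1525]
Step 4: x=[6.7494] v=[-0.2013]
Step 5: x=[6.7246] v=[-0.2484]
Step 6: x=[6.6953] v=[-0.2934]
Step 7: x=[6.6617] v=[-0.3359]
Step 8: x=[6.6242] v=[-0.3755]
Step 9: x=[6.5830] v=[-0.4119]
Step 10: x=[6.5385] v=[-0.4447]
Step 11: x=[6.4911] v=[-0.4737]
Step 12: x=[6.4412] v=[-0.4987]
Step 13: x=[6.3893] v=[-0.5194]
Step 14: x=[6.3357] v=[-0.5356]
Step 15: x=[6.2810] v=[-0.5472]
Step 16: x=[6.2256] v=[-0.5541]
Step 17: x=[6.1700] v=[-0.5563]
Step 18: x=[6.1146] v=[-0.5537]
Step 19: x=[6.0600] v=[-0.5464]
Step 20: x=[6.0066] v=[-0.5344]
Step 21: x=[5.9548] v=[-0.5178]
Step 22: x=[5.9051] v=[-0.4968]
Step 23: x=[5.8580] v=[-0.4715]
Step 24: x=[5.8138] v=[-0.4422]
Step 25: x=[5.7729] v=[-0.4091]
Step 26: x=[5.7357] v=[-0.3725]
Step 27: x=[5.7024] v=[-0.3327]
Step 28: x=[5.6734] v=[-0.2901]
Step 29: x=[5.6489] v=[-0.2450]
Step 30: x=[5.6291] v=[-0.1978]
Step 31: x=[5.6142] v=[-0.1489]
Step 32: x=[5.6043] v=[-0.0987]
Step 33: x=[5.5995] v=[-0.0476]
Step 34: x=[5.5999] v=[0.0039]
First v>=0 after going negative at step 34, time=3.4000

Answer: 3.4000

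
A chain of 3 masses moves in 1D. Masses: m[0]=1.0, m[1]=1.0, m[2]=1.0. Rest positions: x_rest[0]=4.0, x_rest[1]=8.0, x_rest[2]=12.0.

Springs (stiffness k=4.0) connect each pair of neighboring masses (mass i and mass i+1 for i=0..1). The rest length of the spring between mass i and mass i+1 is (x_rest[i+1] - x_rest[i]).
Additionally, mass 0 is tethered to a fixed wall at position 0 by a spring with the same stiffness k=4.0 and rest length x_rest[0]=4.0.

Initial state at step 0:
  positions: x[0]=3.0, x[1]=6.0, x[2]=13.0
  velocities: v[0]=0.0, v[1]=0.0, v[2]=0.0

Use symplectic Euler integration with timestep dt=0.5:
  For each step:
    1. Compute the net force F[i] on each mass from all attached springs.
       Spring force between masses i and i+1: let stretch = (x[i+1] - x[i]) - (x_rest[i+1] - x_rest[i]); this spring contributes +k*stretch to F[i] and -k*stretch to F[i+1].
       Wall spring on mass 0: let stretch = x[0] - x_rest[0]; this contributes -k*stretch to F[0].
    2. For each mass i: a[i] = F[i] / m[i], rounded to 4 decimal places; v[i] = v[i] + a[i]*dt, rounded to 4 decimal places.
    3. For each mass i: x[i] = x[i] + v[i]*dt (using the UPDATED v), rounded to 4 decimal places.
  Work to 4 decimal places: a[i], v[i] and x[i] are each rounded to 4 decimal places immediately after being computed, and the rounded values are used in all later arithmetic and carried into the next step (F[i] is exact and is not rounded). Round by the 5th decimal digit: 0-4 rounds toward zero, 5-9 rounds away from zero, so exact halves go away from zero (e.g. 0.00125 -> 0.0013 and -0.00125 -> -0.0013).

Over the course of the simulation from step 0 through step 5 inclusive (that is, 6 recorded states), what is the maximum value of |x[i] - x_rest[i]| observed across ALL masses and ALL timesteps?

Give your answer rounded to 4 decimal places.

Answer: 3.0000

Derivation:
Step 0: x=[3.0000 6.0000 13.0000] v=[0.0000 0.0000 0.0000]
Step 1: x=[3.0000 10.0000 10.0000] v=[0.0000 8.0000 -6.0000]
Step 2: x=[7.0000 7.0000 11.0000] v=[8.0000 -6.0000 2.0000]
Step 3: x=[4.0000 8.0000 12.0000] v=[-6.0000 2.0000 2.0000]
Step 4: x=[1.0000 9.0000 13.0000] v=[-6.0000 2.0000 2.0000]
Step 5: x=[5.0000 6.0000 14.0000] v=[8.0000 -6.0000 2.0000]
Max displacement = 3.0000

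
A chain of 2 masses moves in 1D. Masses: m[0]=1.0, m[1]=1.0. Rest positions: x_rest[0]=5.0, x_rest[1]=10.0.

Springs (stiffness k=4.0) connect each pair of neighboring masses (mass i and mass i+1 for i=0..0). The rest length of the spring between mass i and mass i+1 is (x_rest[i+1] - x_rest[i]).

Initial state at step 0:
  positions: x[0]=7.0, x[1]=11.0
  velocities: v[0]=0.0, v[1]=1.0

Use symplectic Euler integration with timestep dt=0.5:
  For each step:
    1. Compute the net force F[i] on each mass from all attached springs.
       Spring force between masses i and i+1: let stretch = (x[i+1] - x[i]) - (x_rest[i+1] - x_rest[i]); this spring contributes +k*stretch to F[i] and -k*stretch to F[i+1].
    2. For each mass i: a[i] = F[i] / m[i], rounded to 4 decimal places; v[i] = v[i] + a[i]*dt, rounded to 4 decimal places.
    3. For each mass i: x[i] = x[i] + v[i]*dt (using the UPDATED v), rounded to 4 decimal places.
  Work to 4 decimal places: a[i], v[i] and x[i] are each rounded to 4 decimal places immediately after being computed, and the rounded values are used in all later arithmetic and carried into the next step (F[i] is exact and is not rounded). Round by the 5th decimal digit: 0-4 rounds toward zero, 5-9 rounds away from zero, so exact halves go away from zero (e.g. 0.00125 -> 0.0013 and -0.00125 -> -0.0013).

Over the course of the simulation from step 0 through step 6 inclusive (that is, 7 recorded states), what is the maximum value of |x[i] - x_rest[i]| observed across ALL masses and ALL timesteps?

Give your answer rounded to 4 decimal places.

Answer: 3.5000

Derivation:
Step 0: x=[7.0000 11.0000] v=[0.0000 1.0000]
Step 1: x=[6.0000 12.5000] v=[-2.0000 3.0000]
Step 2: x=[6.5000 12.5000] v=[1.0000 0.0000]
Step 3: x=[8.0000 11.5000] v=[3.0000 -2.0000]
Step 4: x=[8.0000 12.0000] v=[0.0000 1.0000]
Step 5: x=[7.0000 13.5000] v=[-2.0000 3.0000]
Step 6: x=[7.5000 13.5000] v=[1.0000 0.0000]
Max displacement = 3.5000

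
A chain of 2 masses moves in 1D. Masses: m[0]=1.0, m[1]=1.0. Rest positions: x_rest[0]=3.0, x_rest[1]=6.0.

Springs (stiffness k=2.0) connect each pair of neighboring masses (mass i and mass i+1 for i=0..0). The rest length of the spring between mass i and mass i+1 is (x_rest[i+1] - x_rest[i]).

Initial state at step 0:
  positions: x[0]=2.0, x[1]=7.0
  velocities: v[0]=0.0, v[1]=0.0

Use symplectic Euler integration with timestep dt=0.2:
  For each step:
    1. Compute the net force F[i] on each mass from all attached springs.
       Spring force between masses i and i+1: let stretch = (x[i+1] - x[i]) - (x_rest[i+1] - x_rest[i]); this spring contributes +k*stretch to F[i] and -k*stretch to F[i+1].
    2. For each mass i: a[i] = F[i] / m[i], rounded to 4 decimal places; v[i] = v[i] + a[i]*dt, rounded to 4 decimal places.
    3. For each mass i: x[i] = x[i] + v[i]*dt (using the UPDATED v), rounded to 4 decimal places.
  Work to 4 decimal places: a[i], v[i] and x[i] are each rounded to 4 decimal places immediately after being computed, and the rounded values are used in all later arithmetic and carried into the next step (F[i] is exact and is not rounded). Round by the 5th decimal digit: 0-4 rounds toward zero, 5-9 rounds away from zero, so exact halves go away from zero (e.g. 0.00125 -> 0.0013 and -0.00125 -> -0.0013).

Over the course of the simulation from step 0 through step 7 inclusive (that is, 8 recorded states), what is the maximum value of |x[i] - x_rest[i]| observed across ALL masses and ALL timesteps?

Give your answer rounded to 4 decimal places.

Answer: 1.0131

Derivation:
Step 0: x=[2.0000 7.0000] v=[0.0000 0.0000]
Step 1: x=[2.1600 6.8400] v=[0.8000 -0.8000]
Step 2: x=[2.4544 6.5456] v=[1.4720 -1.4720]
Step 3: x=[2.8361 6.1639] v=[1.9085 -1.9085]
Step 4: x=[3.2440 5.7560] v=[2.0396 -2.0396]
Step 5: x=[3.6129 5.3871] v=[1.8444 -1.8444]
Step 6: x=[3.8837 5.1163] v=[1.3541 -1.3541]
Step 7: x=[4.0131 4.9869] v=[0.6471 -0.6471]
Max displacement = 1.0131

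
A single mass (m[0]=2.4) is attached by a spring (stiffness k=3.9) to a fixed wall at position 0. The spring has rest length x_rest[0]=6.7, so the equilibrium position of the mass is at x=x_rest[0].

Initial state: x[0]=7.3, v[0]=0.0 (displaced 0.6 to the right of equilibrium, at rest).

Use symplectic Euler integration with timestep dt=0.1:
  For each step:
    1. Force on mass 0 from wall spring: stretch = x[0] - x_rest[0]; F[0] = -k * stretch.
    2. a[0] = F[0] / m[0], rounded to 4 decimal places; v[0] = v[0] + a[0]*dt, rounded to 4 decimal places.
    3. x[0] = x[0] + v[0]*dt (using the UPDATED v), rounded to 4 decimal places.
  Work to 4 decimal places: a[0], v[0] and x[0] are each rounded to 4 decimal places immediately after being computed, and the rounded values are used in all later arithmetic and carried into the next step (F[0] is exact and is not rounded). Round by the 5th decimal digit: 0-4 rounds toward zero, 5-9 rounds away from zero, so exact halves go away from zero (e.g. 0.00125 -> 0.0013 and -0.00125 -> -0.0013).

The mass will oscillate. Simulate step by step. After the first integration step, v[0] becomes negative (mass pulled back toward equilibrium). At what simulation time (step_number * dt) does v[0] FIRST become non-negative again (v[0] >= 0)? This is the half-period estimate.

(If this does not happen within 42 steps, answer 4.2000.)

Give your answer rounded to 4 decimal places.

Step 0: x=[7.3000] v=[0.0000]
Step 1: x=[7.2903] v=[-0.0975]
Step 2: x=[7.2710] v=[-0.1934]
Step 3: x=[7.2424] v=[-0.2862]
Step 4: x=[7.2050] v=[-0.3743]
Step 5: x=[7.1594] v=[-0.4564]
Step 6: x=[7.1063] v=[-0.5311]
Step 7: x=[7.0466] v=[-0.5971]
Step 8: x=[6.9813] v=[-0.6534]
Step 9: x=[6.9114] v=[-0.6991]
Step 10: x=[6.8381] v=[-0.7335]
Step 11: x=[6.7625] v=[-0.7559]
Step 12: x=[6.6859] v=[-0.7661]
Step 13: x=[6.6095] v=[-0.7638]
Step 14: x=[6.5346] v=[-0.7491]
Step 15: x=[6.4624] v=[-0.7222]
Step 16: x=[6.3940] v=[-0.6836]
Step 17: x=[6.3306] v=[-0.6339]
Step 18: x=[6.2732] v=[-0.5739]
Step 19: x=[6.2228] v=[-0.5045]
Step 20: x=[6.1801] v=[-0.4270]
Step 21: x=[6.1459] v=[-0.3425]
Step 22: x=[6.1207] v=[-0.2525]
Step 23: x=[6.1049] v=[-0.1584]
Step 24: x=[6.0987] v=[-0.0617]
Step 25: x=[6.1023] v=[0.0360]
First v>=0 after going negative at step 25, time=2.5000

Answer: 2.5000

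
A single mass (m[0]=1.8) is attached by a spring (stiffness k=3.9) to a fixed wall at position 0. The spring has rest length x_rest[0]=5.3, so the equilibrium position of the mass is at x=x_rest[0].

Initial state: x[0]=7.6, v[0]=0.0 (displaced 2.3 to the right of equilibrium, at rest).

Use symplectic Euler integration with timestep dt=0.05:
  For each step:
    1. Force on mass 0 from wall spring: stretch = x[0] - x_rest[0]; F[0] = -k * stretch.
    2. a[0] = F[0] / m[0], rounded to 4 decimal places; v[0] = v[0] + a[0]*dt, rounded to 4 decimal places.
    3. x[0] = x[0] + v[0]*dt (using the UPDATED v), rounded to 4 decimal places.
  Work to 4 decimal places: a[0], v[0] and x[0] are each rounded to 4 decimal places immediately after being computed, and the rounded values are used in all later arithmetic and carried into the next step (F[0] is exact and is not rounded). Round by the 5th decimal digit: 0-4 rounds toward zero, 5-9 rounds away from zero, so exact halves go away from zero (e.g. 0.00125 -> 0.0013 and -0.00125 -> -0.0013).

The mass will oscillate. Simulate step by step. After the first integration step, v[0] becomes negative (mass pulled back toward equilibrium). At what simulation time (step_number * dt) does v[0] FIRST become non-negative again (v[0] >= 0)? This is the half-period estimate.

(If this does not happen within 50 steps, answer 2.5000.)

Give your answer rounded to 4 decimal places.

Step 0: x=[7.6000] v=[0.0000]
Step 1: x=[7.5875] v=[-0.2492]
Step 2: x=[7.5627] v=[-0.4970]
Step 3: x=[7.5256] v=[-0.7421]
Step 4: x=[7.4764] v=[-0.9832]
Step 5: x=[7.4155] v=[-1.2190]
Step 6: x=[7.3431] v=[-1.4482]
Step 7: x=[7.2596] v=[-1.6695]
Step 8: x=[7.1655] v=[-1.8818]
Step 9: x=[7.0613] v=[-2.0839]
Step 10: x=[6.9476] v=[-2.2747]
Step 11: x=[6.8249] v=[-2.4532]
Step 12: x=[6.6940] v=[-2.6184]
Step 13: x=[6.5555] v=[-2.7694]
Step 14: x=[6.4102] v=[-2.9054]
Step 15: x=[6.2589] v=[-3.0257]
Step 16: x=[6.1024] v=[-3.1296]
Step 17: x=[5.9416] v=[-3.2165]
Step 18: x=[5.7773] v=[-3.2860]
Step 19: x=[5.6104] v=[-3.3377]
Step 20: x=[5.4418] v=[-3.3713]
Step 21: x=[5.2725] v=[-3.3867]
Step 22: x=[5.1033] v=[-3.3837]
Step 23: x=[4.9352] v=[-3.3624]
Step 24: x=[4.7691] v=[-3.3229]
Step 25: x=[4.6058] v=[-3.2654]
Step 26: x=[4.4463] v=[-3.1902]
Step 27: x=[4.2914] v=[-3.0977]
Step 28: x=[4.1420] v=[-2.9884]
Step 29: x=[3.9989] v=[-2.8630]
Step 30: x=[3.8628] v=[-2.7220]
Step 31: x=[3.7345] v=[-2.5663]
Step 32: x=[3.6147] v=[-2.3967]
Step 33: x=[3.5040] v=[-2.2141]
Step 34: x=[3.4030] v=[-2.0195]
Step 35: x=[3.3123] v=[-1.8140]
Step 36: x=[3.2324] v=[-1.5987]
Step 37: x=[3.1637] v=[-1.3747]
Step 38: x=[3.1065] v=[-1.1433]
Step 39: x=[3.0612] v=[-0.9057]
Step 40: x=[3.0280] v=[-0.6632]
Step 41: x=[3.0071] v=[-0.4171]
Step 42: x=[2.9987] v=[-0.1687]
Step 43: x=[3.0027] v=[0.0806]
First v>=0 after going negative at step 43, time=2.1500

Answer: 2.1500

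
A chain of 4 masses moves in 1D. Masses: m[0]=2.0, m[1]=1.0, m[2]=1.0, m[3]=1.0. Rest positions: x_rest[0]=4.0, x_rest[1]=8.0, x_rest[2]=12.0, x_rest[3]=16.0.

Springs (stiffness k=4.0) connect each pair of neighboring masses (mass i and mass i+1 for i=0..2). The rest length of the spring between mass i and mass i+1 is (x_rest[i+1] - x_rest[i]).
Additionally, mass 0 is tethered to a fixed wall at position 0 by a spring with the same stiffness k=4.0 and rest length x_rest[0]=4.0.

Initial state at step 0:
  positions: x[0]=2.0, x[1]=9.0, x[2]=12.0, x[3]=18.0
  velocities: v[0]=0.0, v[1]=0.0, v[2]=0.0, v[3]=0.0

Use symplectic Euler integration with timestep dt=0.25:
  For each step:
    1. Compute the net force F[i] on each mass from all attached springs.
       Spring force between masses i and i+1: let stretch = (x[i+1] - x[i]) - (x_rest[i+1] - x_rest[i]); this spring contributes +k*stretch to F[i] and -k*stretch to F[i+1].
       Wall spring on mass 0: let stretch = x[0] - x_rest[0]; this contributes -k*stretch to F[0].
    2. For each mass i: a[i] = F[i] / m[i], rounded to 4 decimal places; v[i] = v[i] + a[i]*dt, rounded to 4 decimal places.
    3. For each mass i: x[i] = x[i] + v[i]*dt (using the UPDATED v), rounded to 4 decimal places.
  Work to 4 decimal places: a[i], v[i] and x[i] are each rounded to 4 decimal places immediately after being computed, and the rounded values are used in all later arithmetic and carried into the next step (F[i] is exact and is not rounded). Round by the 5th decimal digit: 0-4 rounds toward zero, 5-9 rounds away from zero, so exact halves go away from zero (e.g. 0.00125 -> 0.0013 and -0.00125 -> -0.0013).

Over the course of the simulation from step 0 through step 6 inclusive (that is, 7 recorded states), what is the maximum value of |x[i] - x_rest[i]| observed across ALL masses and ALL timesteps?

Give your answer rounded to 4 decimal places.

Answer: 2.1384

Derivation:
Step 0: x=[2.0000 9.0000 12.0000 18.0000] v=[0.0000 0.0000 0.0000 0.0000]
Step 1: x=[2.6250 8.0000 12.7500 17.5000] v=[2.5000 -4.0000 3.0000 -2.0000]
Step 2: x=[3.5938 6.8438 13.5000 16.8125] v=[3.8750 -4.6250 3.0000 -2.7500]
Step 3: x=[4.5196 6.5391 13.4141 16.2969] v=[3.7031 -1.2188 -0.3437 -2.0625]
Step 4: x=[5.1329 7.4483 12.3301 16.0606] v=[2.4531 3.6367 -4.3359 -0.9453]
Step 5: x=[5.3940 8.9991 10.9583 15.8917] v=[1.0444 6.2031 -5.4872 -0.6758]
Step 6: x=[5.4315 10.1384 10.3301 15.4894] v=[0.1500 4.5572 -2.5130 -1.6092]
Max displacement = 2.1384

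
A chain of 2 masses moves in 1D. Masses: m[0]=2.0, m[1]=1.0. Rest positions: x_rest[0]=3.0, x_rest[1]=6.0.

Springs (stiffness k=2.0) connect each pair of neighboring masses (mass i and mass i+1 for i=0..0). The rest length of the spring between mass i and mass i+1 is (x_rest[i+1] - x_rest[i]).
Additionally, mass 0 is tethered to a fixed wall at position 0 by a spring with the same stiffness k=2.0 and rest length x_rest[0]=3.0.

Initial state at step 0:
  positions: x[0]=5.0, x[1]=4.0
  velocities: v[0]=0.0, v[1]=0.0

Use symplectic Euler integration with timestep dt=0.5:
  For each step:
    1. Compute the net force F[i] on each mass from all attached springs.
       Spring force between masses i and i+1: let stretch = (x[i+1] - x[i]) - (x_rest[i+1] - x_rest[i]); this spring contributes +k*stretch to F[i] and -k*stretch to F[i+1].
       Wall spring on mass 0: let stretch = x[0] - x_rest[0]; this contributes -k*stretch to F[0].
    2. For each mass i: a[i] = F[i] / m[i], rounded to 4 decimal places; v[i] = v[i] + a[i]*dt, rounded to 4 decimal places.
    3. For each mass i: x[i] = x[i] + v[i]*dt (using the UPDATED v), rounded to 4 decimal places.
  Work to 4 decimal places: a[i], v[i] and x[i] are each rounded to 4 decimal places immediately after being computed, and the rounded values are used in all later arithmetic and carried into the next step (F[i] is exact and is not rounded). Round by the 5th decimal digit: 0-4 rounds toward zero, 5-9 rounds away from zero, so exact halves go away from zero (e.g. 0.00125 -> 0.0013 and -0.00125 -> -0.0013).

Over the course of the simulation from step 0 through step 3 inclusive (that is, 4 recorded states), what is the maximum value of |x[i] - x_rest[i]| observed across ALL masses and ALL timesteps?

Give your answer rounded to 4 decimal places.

Step 0: x=[5.0000 4.0000] v=[0.0000 0.0000]
Step 1: x=[3.5000 6.0000] v=[-3.0000 4.0000]
Step 2: x=[1.7500 8.2500] v=[-3.5000 4.5000]
Step 3: x=[1.1875 8.7500] v=[-1.1250 1.0000]
Max displacement = 2.7500

Answer: 2.7500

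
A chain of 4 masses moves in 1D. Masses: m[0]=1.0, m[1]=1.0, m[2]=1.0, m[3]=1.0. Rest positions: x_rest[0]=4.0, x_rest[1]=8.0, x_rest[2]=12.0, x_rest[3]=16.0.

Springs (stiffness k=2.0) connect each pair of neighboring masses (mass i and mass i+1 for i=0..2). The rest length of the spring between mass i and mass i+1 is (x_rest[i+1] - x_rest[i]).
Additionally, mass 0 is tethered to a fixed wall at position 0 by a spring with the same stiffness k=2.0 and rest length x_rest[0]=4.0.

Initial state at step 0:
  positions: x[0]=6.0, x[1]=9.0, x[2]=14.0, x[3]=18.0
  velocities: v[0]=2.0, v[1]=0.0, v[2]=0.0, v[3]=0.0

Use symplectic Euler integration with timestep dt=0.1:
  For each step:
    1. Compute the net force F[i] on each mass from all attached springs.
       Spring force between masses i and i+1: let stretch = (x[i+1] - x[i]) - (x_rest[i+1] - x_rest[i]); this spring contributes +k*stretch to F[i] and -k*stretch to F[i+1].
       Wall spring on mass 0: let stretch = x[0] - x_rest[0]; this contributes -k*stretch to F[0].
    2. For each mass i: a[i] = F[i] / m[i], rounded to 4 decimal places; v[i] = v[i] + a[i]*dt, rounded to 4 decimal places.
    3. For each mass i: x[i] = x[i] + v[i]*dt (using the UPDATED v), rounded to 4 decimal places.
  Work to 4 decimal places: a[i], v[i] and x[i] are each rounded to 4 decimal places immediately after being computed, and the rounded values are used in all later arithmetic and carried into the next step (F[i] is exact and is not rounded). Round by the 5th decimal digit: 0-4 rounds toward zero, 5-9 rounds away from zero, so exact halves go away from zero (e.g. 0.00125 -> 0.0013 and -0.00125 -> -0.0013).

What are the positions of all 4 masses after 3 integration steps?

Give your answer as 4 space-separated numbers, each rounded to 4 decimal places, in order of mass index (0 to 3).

Answer: 6.2242 9.2399 13.8879 17.9980

Derivation:
Step 0: x=[6.0000 9.0000 14.0000 18.0000] v=[2.0000 0.0000 0.0000 0.0000]
Step 1: x=[6.1400 9.0400 13.9800 18.0000] v=[1.4000 0.4000 -0.2000 0.0000]
Step 2: x=[6.2152 9.1208 13.9416 17.9996] v=[0.7520 0.8080 -0.3840 -0.0040]
Step 3: x=[6.2242 9.2399 13.8879 17.9980] v=[0.0901 1.1910 -0.5366 -0.0156]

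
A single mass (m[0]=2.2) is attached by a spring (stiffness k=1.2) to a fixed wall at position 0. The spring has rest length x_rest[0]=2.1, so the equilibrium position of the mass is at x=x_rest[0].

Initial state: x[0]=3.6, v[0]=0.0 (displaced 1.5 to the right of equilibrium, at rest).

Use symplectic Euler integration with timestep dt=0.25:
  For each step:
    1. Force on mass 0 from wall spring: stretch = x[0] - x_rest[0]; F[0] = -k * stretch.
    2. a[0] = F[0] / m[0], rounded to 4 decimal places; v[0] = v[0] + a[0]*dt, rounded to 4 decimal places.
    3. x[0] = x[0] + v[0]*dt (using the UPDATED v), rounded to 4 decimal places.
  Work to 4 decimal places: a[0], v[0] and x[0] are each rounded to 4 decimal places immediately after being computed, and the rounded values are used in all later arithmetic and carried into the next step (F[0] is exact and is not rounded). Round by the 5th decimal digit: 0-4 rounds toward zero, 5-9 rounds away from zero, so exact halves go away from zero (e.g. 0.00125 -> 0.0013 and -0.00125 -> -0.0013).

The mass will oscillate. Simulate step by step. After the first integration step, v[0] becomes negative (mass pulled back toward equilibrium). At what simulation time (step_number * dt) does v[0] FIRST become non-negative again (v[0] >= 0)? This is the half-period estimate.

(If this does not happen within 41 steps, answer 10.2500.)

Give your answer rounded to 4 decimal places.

Answer: 4.2500

Derivation:
Step 0: x=[3.6000] v=[0.0000]
Step 1: x=[3.5489] v=[-0.2046]
Step 2: x=[3.4484] v=[-0.4022]
Step 3: x=[3.3019] v=[-0.5861]
Step 4: x=[3.1144] v=[-0.7500]
Step 5: x=[2.8923] v=[-0.8883]
Step 6: x=[2.6432] v=[-0.9964]
Step 7: x=[2.3756] v=[-1.0705]
Step 8: x=[2.0986] v=[-1.1081]
Step 9: x=[1.8216] v=[-1.1079]
Step 10: x=[1.5541] v=[-1.0699]
Step 11: x=[1.3052] v=[-0.9955]
Step 12: x=[1.0834] v=[-0.8871]
Step 13: x=[0.8963] v=[-0.7485]
Step 14: x=[0.7502] v=[-0.5844]
Step 15: x=[0.6501] v=[-0.4003]
Step 16: x=[0.5995] v=[-0.2026]
Step 17: x=[0.6000] v=[0.0020]
First v>=0 after going negative at step 17, time=4.2500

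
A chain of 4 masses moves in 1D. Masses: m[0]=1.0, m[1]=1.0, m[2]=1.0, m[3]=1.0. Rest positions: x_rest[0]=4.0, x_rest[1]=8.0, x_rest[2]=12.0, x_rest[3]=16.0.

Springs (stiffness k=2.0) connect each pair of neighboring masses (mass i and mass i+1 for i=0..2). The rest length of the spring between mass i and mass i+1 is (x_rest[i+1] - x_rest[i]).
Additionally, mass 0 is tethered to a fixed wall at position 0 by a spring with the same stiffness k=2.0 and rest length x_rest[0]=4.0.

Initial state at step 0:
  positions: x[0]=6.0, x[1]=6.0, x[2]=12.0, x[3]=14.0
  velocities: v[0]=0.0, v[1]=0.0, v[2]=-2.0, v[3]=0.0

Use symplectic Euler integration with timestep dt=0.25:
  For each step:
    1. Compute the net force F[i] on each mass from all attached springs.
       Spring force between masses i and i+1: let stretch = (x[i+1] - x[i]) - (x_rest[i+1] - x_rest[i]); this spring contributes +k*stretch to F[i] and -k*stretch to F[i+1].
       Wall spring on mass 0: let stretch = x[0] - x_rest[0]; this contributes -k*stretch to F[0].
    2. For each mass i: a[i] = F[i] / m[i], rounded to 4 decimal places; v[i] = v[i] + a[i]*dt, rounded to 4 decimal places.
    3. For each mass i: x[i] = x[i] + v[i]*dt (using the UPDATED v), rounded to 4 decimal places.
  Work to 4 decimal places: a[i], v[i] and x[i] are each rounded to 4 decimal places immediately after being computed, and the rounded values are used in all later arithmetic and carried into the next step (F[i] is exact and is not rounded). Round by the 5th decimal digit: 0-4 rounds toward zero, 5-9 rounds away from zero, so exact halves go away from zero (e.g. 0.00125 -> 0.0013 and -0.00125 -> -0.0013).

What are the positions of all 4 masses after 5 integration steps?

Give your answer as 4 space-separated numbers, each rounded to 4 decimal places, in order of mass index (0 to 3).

Step 0: x=[6.0000 6.0000 12.0000 14.0000] v=[0.0000 0.0000 -2.0000 0.0000]
Step 1: x=[5.2500 6.7500 11.0000 14.2500] v=[-3.0000 3.0000 -4.0000 1.0000]
Step 2: x=[4.0313 7.8438 9.8750 14.5938] v=[-4.8750 4.3750 -4.5000 1.3750]
Step 3: x=[2.7852 8.7149 9.0860 14.8477] v=[-4.9844 3.4844 -3.1562 1.0156]
Step 4: x=[1.9322 8.8912 8.9708 14.8814] v=[-3.4122 0.7051 -0.4609 0.1348]
Step 5: x=[1.7075 8.2076 9.5845 14.6763] v=[-0.8988 -2.7346 2.4546 -0.8205]

Answer: 1.7075 8.2076 9.5845 14.6763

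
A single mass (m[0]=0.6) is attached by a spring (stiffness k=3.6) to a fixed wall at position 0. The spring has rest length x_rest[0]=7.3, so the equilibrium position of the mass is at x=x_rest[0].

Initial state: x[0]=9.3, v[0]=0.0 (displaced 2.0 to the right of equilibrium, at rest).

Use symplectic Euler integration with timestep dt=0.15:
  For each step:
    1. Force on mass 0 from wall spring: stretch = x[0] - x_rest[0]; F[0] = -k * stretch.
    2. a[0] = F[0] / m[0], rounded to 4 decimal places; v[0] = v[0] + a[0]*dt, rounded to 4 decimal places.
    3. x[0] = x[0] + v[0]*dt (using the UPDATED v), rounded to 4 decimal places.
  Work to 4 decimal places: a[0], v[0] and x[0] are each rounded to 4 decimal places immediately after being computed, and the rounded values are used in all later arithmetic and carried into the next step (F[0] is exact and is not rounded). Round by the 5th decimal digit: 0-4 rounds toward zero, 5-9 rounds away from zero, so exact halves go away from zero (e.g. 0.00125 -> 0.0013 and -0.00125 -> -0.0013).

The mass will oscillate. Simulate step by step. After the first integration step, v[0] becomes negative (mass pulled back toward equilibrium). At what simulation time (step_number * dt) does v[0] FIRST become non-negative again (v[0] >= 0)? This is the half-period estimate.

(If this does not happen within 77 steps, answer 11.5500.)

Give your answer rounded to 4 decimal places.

Step 0: x=[9.3000] v=[0.0000]
Step 1: x=[9.0300] v=[-1.8000]
Step 2: x=[8.5265] v=[-3.3570]
Step 3: x=[7.8574] v=[-4.4609]
Step 4: x=[7.1130] v=[-4.9626]
Step 5: x=[6.3939] v=[-4.7943]
Step 6: x=[5.7971] v=[-3.9788]
Step 7: x=[5.4032] v=[-2.6262]
Step 8: x=[5.2653] v=[-0.9191]
Step 9: x=[5.4021] v=[0.9121]
First v>=0 after going negative at step 9, time=1.3500

Answer: 1.3500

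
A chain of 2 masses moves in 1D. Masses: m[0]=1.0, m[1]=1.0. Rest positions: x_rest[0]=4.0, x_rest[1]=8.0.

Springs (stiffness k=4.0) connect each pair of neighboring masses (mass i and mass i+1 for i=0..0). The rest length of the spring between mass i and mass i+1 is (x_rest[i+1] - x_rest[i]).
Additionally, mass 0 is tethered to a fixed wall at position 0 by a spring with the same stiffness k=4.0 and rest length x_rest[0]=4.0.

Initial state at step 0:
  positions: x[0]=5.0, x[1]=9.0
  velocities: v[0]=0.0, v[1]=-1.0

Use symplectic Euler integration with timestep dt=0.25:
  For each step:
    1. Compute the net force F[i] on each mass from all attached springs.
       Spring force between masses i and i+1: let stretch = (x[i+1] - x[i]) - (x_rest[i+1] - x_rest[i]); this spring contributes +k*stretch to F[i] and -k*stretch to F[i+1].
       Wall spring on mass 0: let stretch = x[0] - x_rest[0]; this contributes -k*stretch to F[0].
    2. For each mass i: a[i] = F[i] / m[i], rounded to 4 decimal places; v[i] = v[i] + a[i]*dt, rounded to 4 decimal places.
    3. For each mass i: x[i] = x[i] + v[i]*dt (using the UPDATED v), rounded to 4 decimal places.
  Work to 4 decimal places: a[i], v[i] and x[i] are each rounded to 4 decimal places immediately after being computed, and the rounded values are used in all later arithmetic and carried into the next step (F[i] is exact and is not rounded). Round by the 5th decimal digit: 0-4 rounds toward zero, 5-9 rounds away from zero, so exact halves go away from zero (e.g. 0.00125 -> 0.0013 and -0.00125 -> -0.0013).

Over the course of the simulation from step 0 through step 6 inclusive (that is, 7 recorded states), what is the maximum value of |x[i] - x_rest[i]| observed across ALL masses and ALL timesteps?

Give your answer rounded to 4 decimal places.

Answer: 1.1096

Derivation:
Step 0: x=[5.0000 9.0000] v=[0.0000 -1.0000]
Step 1: x=[4.7500 8.7500] v=[-1.0000 -1.0000]
Step 2: x=[4.3125 8.5000] v=[-1.7500 -1.0000]
Step 3: x=[3.8438 8.2031] v=[-1.8750 -1.1875]
Step 4: x=[3.5039 7.8164] v=[-1.3595 -1.5468]
Step 5: x=[3.3662 7.3516] v=[-0.5509 -1.8593]
Step 6: x=[3.3833 6.8904] v=[0.0683 -1.8447]
Max displacement = 1.1096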